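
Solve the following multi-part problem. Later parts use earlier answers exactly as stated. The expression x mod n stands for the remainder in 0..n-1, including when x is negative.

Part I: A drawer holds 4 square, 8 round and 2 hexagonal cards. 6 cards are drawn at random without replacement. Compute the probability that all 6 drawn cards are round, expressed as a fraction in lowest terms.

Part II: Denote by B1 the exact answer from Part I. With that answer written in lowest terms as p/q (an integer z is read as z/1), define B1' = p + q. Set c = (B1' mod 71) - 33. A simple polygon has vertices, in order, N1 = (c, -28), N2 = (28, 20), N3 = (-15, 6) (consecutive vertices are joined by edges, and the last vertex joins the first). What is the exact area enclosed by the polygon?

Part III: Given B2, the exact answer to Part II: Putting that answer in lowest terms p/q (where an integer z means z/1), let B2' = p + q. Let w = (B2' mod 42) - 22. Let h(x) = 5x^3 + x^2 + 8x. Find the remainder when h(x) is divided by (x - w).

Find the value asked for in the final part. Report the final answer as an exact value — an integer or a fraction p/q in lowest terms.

Part I: total draws C(14,6) = 3003; favorable C(8,6) = 28; P = 4/429; answer 4/429
Part II: B1 = 4/429; threaded value p + q = 433; c = -26; cross terms: (-26*20 - 28*-28)=264, (28*6 - -15*20)=468, (-15*-28 - -26*6)=576; twice the area = |1308| = 1308; area = 654; answer 654
Part III: B2 = 654; threaded value p + q = 655; w = 3; remainder = value at the root: 5*(3)^3 + 1*(3)^2 + 8*(3)^1 = (135) + (9) + (24) = 168; answer 168

168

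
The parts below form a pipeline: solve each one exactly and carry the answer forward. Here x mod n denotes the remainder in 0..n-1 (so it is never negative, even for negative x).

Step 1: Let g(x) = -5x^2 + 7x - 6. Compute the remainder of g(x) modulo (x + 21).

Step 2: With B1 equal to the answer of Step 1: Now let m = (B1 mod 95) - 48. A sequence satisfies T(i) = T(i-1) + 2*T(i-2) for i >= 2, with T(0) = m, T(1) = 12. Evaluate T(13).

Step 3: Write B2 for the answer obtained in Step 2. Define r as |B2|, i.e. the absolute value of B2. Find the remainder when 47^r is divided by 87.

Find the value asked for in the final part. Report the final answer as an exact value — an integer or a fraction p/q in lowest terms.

34

Step 1: remainder = value at the root: -5*(-21)^2 + 7*(-21)^1 - 6 = (-2205) + (-147) + (-6) = -2358; answer -2358
Step 2: B1 = -2358; m = -31; T(2) = 1*(12) + 2*(-31) = -50; iterating: T(2)=-50, T(3)=-26, T(4)=-126, T(5)=-178, T(6)=-430, T(7)=-786, T(8)=-1646, T(9)=-3218, T(10)=-6510, T(11)=-12946, T(12)=-25966, T(13)=-51858; answer -51858
Step 3: B2 = -51858; r = 51858; squarings mod 87: 47^1=47, 47^2=34, 47^4=25, 47^8=16, 47^16=82, 47^32=25, 47^64=16, 47^128=82, 47^256=25, 47^512=16, 47^1024=82, 47^2048=25, 47^4096=16, 47^8192=82, 47^16384=25, 47^32768=16; 47^51858 = 47^2 * 47^16 * 47^128 * 47^512 * 47^2048 * 47^16384 * 47^32768 = 34 (mod 87); answer 34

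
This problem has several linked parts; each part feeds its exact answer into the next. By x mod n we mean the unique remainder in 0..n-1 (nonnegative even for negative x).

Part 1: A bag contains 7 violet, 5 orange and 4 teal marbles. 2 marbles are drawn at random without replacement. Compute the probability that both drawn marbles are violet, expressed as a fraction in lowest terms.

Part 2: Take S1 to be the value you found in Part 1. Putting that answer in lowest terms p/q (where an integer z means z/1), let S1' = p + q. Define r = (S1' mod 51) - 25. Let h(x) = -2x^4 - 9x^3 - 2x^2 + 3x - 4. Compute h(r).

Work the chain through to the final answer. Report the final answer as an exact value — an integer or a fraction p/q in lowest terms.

Part 1: total draws C(16,2) = 120; favorable C(7,2) = 21; P = 7/40; answer 7/40
Part 2: S1 = 7/40; threaded value p + q = 47; r = 22; -2*(22)^4 - 9*(22)^3 - 2*(22)^2 + 3*(22)^1 - 4 = (-468512) + (-95832) + (-968) + (66) + (-4) = -565250; answer -565250

-565250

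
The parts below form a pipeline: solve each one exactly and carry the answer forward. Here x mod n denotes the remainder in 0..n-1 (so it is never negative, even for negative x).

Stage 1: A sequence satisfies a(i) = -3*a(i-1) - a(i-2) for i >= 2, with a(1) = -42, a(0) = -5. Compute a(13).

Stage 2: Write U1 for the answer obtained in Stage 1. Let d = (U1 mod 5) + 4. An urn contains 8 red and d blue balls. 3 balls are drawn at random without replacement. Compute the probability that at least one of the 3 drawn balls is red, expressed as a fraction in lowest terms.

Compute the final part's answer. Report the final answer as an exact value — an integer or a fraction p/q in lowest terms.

9/10

Stage 1: a(2) = -3*(-42) - 1*(-5) = 131; iterating: a(2)=131, a(3)=-351, a(4)=922, a(5)=-2415, a(6)=6323, a(7)=-16554, a(8)=43339, a(9)=-113463, a(10)=297050, a(11)=-777687, a(12)=2036011, a(13)=-5330346; answer -5330346
Stage 2: U1 = -5330346; d = 8; total draws C(16,3) = 560; complement C(8,3) = 56; favorable 560 - 56 = 504; P = 9/10; answer 9/10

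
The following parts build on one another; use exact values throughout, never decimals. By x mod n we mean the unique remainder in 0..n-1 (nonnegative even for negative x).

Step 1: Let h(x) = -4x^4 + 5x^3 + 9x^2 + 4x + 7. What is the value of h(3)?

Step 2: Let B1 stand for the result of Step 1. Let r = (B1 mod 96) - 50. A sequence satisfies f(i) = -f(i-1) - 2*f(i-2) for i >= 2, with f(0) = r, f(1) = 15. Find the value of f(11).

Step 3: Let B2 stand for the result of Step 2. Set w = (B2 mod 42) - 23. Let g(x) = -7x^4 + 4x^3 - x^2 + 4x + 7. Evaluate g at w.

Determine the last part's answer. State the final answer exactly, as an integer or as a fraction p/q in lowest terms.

Step 1: -4*(3)^4 + 5*(3)^3 + 9*(3)^2 + 4*(3)^1 + 7 = (-324) + (135) + (81) + (12) + (7) = -89; answer -89
Step 2: B1 = -89; r = -43; f(2) = -1*(15) - 2*(-43) = 71; iterating: f(2)=71, f(3)=-101, f(4)=-41, f(5)=243, f(6)=-161, f(7)=-325, f(8)=647, f(9)=3, f(10)=-1297, f(11)=1291; answer 1291
Step 3: B2 = 1291; w = 8; -7*(8)^4 + 4*(8)^3 - 1*(8)^2 + 4*(8)^1 + 7 = (-28672) + (2048) + (-64) + (32) + (7) = -26649; answer -26649

-26649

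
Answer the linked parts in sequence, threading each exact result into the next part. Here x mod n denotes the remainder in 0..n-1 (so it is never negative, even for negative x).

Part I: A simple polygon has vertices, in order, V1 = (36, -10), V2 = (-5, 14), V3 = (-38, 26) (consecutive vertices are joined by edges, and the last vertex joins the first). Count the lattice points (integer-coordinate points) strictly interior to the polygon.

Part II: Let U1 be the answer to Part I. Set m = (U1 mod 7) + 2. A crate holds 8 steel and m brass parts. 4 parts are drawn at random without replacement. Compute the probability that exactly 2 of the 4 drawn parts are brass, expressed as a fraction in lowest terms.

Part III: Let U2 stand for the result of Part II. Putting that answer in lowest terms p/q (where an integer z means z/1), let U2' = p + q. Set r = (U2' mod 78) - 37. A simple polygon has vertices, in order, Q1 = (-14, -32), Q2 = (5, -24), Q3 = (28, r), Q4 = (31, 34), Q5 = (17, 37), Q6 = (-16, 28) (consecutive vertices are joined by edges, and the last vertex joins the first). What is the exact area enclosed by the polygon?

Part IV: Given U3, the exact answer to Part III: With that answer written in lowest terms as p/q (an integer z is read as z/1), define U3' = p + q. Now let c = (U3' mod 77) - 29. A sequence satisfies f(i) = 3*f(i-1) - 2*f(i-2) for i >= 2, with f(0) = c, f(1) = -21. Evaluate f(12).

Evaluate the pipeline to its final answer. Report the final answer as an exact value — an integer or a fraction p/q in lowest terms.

-204721

Part I: cross terms: (36*14 - -5*-10)=454, (-5*26 - -38*14)=402, (-38*-10 - 36*26)=-556; twice the area = |300| = 300; area = 150; boundary points = 1 + 3 + 2 = 6; strictly interior points = area - boundary/2 + 1 = 148; answer 148
Part II: U1 = 148; m = 3; total draws C(11,4) = 330; favorable C(3,2)*C(8,2) = 84; P = 14/55; answer 14/55
Part III: U2 = 14/55; threaded value p + q = 69; r = 32; cross terms: (-14*-24 - 5*-32)=496, (5*32 - 28*-24)=832, (28*34 - 31*32)=-40, (31*37 - 17*34)=569, (17*28 - -16*37)=1068, (-16*-32 - -14*28)=904; twice the area = |3829| = 3829; area = 3829/2; answer 3829/2
Part IV: U3 = 3829/2; threaded value p + q = 3831; c = 29; f(2) = 3*(-21) - 2*(29) = -121; iterating: f(2)=-121, f(3)=-321, f(4)=-721, f(5)=-1521, f(6)=-3121, f(7)=-6321, f(8)=-12721, f(9)=-25521, f(10)=-51121, f(11)=-102321, f(12)=-204721; answer -204721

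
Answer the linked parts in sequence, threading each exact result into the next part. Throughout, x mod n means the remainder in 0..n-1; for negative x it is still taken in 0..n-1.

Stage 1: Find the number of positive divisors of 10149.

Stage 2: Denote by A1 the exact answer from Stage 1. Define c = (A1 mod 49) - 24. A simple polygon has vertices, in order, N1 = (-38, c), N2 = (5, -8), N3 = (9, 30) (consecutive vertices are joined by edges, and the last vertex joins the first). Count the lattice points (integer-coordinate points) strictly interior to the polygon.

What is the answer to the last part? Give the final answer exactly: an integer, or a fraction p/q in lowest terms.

800

Stage 1: 10149 = 3 * 17 * 199; number of divisors = (1+1) * (1+1) * (1+1) = 8; answer 8
Stage 2: A1 = 8; c = -16; cross terms: (-38*-8 - 5*-16)=384, (5*30 - 9*-8)=222, (9*-16 - -38*30)=996; twice the area = |1602| = 1602; area = 801; boundary points = 1 + 2 + 1 = 4; strictly interior points = area - boundary/2 + 1 = 800; answer 800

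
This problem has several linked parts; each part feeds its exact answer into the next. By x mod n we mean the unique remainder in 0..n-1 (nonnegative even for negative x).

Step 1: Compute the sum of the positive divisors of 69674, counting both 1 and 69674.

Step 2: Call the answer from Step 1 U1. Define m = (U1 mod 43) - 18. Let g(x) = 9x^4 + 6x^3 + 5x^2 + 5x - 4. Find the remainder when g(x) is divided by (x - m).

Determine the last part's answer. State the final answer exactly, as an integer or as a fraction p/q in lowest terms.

10514

Step 1: 69674 = 2 * 11 * 3167; sigma = (1 + 2) * (1 + 11) * (1 + 3167) = 3 * 12 * 3168 = 114048; answer 114048
Step 2: U1 = 114048; m = -6; remainder = value at the root: 9*(-6)^4 + 6*(-6)^3 + 5*(-6)^2 + 5*(-6)^1 - 4 = (11664) + (-1296) + (180) + (-30) + (-4) = 10514; answer 10514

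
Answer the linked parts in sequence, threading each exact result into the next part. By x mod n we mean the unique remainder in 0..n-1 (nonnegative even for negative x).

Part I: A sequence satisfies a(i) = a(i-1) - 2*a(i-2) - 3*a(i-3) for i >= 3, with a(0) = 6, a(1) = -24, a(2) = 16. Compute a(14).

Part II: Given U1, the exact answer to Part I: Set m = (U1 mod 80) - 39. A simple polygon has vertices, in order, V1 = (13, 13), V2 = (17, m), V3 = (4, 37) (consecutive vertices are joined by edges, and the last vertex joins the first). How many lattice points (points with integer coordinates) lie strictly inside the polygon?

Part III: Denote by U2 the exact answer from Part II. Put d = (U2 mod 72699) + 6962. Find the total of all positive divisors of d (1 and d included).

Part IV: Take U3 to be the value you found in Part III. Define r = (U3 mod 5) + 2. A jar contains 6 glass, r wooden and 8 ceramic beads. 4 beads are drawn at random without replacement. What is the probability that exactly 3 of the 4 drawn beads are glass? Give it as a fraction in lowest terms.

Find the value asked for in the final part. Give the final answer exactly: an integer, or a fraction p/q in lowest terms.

11/119

Part I: a(3) = 1*(16) - 2*(-24) - 3*(6) = 46; iterating: a(3)=46, a(4)=86, a(5)=-54, a(6)=-364, a(7)=-514, a(8)=376, a(9)=2496, a(10)=3286, a(11)=-2834, a(12)=-16894, a(13)=-21084, a(14)=21206; answer 21206
Part II: U1 = 21206; m = -33; cross terms: (13*-33 - 17*13)=-650, (17*37 - 4*-33)=761, (4*13 - 13*37)=-429; twice the area = |-318| = 318; area = 159; boundary points = 2 + 1 + 3 = 6; strictly interior points = area - boundary/2 + 1 = 157; answer 157
Part III: U2 = 157; d = 7119; 7119 = 3^2 * 7 * 113; sigma = (1 + 3 + 9) * (1 + 7) * (1 + 113) = 13 * 8 * 114 = 11856; answer 11856
Part IV: U3 = 11856; r = 3; total draws C(17,4) = 2380; favorable C(6,3)*C(11,1) = 220; P = 11/119; answer 11/119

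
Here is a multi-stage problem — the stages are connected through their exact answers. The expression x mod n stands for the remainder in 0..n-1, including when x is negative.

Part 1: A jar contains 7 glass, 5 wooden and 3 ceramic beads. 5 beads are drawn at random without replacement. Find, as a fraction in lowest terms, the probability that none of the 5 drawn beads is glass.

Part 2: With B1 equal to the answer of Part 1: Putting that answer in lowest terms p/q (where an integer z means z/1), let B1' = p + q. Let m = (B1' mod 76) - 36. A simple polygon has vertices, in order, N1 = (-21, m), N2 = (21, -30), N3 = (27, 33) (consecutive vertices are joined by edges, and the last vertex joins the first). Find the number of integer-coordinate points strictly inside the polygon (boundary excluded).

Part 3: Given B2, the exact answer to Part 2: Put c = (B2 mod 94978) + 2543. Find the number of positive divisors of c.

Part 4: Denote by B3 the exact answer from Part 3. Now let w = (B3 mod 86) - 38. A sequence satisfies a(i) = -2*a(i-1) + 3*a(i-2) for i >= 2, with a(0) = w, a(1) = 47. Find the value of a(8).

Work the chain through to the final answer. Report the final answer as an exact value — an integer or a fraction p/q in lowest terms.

-126310

Part 1: total draws C(15,5) = 3003; favorable C(8,5) = 56; P = 8/429; answer 8/429
Part 2: B1 = 8/429; threaded value p + q = 437; m = 21; cross terms: (-21*-30 - 21*21)=189, (21*33 - 27*-30)=1503, (27*21 - -21*33)=1260; twice the area = |2952| = 2952; area = 1476; boundary points = 3 + 3 + 12 = 18; strictly interior points = area - boundary/2 + 1 = 1468; answer 1468
Part 3: B2 = 1468; c = 4011; 4011 = 3 * 7 * 191; number of divisors = (1+1) * (1+1) * (1+1) = 8; answer 8
Part 4: B3 = 8; w = -30; a(2) = -2*(47) + 3*(-30) = -184; iterating: a(2)=-184, a(3)=509, a(4)=-1570, a(5)=4667, a(6)=-14044, a(7)=42089, a(8)=-126310; answer -126310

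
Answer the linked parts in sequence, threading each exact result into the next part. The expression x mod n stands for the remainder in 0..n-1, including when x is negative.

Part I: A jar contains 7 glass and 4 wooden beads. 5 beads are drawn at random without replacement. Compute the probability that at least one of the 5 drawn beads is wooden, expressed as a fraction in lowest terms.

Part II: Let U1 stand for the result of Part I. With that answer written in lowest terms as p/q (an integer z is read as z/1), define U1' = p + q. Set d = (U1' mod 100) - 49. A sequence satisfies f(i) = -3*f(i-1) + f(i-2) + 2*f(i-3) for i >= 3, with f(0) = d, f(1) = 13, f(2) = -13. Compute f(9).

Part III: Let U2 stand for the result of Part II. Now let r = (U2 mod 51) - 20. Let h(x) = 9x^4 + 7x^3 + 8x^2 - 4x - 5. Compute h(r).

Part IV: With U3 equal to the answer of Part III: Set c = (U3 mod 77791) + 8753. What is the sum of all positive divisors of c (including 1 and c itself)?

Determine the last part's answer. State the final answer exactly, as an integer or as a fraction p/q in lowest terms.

Part I: total draws C(11,5) = 462; complement C(7,5) = 21; favorable 462 - 21 = 441; P = 21/22; answer 21/22
Part II: U1 = 21/22; threaded value p + q = 43; d = -6; f(3) = -3*(-13) + 1*(13) + 2*(-6) = 40; iterating: f(3)=40, f(4)=-107, f(5)=335, f(6)=-1032, f(7)=3217, f(8)=-10013, f(9)=31192; answer 31192
Part III: U2 = 31192; r = 11; 9*(11)^4 + 7*(11)^3 + 8*(11)^2 - 4*(11)^1 - 5 = (131769) + (9317) + (968) + (-44) + (-5) = 142005; answer 142005
Part IV: U3 = 142005; c = 72967; 72967 = 131 * 557; sigma = (1 + 131) * (1 + 557) = 132 * 558 = 73656; answer 73656

73656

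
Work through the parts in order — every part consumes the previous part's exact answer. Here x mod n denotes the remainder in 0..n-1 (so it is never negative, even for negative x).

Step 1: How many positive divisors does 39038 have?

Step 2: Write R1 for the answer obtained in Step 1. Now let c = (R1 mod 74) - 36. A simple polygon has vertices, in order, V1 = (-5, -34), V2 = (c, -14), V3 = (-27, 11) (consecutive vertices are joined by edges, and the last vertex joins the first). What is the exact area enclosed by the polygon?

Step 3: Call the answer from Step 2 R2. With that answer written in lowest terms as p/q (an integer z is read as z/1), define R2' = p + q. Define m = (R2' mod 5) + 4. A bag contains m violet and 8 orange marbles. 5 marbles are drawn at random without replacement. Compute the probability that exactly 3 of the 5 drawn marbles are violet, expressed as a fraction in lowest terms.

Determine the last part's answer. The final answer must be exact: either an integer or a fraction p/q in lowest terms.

40/143

Step 1: 39038 = 2 * 131 * 149; number of divisors = (1+1) * (1+1) * (1+1) = 8; answer 8
Step 2: R1 = 8; c = -28; cross terms: (-5*-14 - -28*-34)=-882, (-28*11 - -27*-14)=-686, (-27*-34 - -5*11)=973; twice the area = |-595| = 595; area = 595/2; answer 595/2
Step 3: R2 = 595/2; threaded value p + q = 597; m = 6; total draws C(14,5) = 2002; favorable C(6,3)*C(8,2) = 560; P = 40/143; answer 40/143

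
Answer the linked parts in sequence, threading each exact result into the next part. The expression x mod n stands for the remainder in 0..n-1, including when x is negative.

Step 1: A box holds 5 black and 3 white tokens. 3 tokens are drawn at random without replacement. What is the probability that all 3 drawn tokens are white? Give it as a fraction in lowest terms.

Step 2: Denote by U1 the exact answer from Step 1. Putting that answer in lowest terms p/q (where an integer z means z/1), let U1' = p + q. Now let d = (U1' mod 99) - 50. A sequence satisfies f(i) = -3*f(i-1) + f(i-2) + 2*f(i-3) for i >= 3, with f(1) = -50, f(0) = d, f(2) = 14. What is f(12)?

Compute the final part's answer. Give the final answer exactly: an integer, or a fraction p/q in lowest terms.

1350994

Step 1: total draws C(8,3) = 56; favorable C(3,3) = 1; P = 1/56; answer 1/56
Step 2: U1 = 1/56; threaded value p + q = 57; d = 7; f(3) = -3*(14) + 1*(-50) + 2*(7) = -78; iterating: f(3)=-78, f(4)=148, f(5)=-494, f(6)=1474, f(7)=-4620, f(8)=14346, f(9)=-44710, f(10)=139236, f(11)=-433726, f(12)=1350994; answer 1350994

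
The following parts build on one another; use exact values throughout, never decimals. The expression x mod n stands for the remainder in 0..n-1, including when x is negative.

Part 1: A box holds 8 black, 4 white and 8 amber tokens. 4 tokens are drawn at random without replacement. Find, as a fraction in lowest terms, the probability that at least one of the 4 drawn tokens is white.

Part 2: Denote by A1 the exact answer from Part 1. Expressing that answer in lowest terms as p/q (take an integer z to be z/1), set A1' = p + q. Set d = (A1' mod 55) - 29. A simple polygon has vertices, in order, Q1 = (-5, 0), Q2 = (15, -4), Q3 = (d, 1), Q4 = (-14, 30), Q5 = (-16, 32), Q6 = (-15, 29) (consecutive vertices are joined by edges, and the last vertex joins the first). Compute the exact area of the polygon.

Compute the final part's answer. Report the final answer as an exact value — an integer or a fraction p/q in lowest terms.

206

Part 1: total draws C(20,4) = 4845; complement C(16,4) = 1820; favorable 4845 - 1820 = 3025; P = 605/969; answer 605/969
Part 2: A1 = 605/969; threaded value p + q = 1574; d = 5; cross terms: (-5*-4 - 15*0)=20, (15*1 - 5*-4)=35, (5*30 - -14*1)=164, (-14*32 - -16*30)=32, (-16*29 - -15*32)=16, (-15*0 - -5*29)=145; twice the area = |412| = 412; area = 206; answer 206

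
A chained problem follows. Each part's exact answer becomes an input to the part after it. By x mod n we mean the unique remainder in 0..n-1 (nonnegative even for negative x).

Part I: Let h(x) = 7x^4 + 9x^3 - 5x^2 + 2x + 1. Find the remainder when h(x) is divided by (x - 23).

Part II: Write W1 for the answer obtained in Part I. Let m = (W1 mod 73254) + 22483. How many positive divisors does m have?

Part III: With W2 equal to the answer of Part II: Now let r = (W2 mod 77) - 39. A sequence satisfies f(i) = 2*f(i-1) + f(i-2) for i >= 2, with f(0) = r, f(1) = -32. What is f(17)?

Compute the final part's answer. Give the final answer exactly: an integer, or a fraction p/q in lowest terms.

-52853168

Part I: remainder = value at the root: 7*(23)^4 + 9*(23)^3 - 5*(23)^2 + 2*(23)^1 + 1 = (1958887) + (109503) + (-2645) + (46) + (1) = 2065792; answer 2065792
Part II: W1 = 2065792; m = 37163; 37163 = 7 * 5309; number of divisors = (1+1) * (1+1) = 4; answer 4
Part III: W2 = 4; r = -35; f(2) = 2*(-32) + 1*(-35) = -99; iterating: f(2)=-99, f(3)=-230, f(4)=-559, f(5)=-1348, f(6)=-3255, f(7)=-7858, f(8)=-18971, f(9)=-45800, f(10)=-110571, f(11)=-266942, f(12)=-644455, f(13)=-1555852, f(14)=-3756159, f(15)=-9068170, f(16)=-21892499, f(17)=-52853168; answer -52853168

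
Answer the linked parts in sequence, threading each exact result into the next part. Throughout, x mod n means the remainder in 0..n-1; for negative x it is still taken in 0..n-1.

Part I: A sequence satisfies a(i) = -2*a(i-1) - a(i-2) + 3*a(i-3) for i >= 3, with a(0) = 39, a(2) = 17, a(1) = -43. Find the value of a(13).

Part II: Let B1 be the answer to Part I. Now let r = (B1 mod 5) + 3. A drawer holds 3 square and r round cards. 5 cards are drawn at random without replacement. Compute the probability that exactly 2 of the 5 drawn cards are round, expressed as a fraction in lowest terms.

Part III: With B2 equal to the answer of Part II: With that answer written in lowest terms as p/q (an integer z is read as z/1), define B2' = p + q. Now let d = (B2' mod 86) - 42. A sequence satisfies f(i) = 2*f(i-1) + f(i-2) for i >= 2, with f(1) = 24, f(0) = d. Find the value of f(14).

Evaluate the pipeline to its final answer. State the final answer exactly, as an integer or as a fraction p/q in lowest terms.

968399

Part I: a(3) = -2*(17) - 1*(-43) + 3*(39) = 126; iterating: a(3)=126, a(4)=-398, a(5)=721, a(6)=-666, a(7)=-583, a(8)=3995, a(9)=-9405, a(10)=13066, a(11)=-4742, a(12)=-31797, a(13)=107534; answer 107534
Part II: B1 = 107534; r = 7; total draws C(10,5) = 252; favorable C(7,2)*C(3,3) = 21; P = 1/12; answer 1/12
Part III: B2 = 1/12; threaded value p + q = 13; d = -29; f(2) = 2*(24) + 1*(-29) = 19; iterating: f(2)=19, f(3)=62, f(4)=143, f(5)=348, f(6)=839, f(7)=2026, f(8)=4891, f(9)=11808, f(10)=28507, f(11)=68822, f(12)=166151, f(13)=401124, f(14)=968399; answer 968399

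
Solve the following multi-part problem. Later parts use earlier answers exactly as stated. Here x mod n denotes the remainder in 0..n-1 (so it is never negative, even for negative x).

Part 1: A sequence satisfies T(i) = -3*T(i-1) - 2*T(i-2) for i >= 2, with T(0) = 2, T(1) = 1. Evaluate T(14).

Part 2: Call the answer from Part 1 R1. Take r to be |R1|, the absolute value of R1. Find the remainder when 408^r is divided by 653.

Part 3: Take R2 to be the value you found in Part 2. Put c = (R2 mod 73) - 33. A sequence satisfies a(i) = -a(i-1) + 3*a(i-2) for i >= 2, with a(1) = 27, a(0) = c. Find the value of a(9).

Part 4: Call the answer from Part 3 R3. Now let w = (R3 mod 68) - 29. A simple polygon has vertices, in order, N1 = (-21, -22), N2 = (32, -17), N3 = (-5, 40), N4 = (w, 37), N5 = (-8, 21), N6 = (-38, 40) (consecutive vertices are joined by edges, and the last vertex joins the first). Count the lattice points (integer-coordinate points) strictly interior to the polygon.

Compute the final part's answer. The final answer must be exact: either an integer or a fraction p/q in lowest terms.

Part 1: T(2) = -3*(1) - 2*(2) = -7; iterating: T(2)=-7, T(3)=19, T(4)=-43, T(5)=91, T(6)=-187, T(7)=379, T(8)=-763, T(9)=1531, T(10)=-3067, T(11)=6139, T(12)=-12283, T(13)=24571, T(14)=-49147; answer -49147
Part 2: R1 = -49147; r = 49147; squarings mod 653: 408^1=408, 408^2=602, 408^4=642, 408^8=121, 408^16=275, 408^32=530, 408^64=110, 408^128=346, 408^256=217, 408^512=73, 408^1024=105, 408^2048=577, 408^4096=552, 408^8192=406, 408^16384=280, 408^32768=40; 408^49147 = 408^1 * 408^2 * 408^8 * 408^16 * 408^32 * 408^64 * 408^128 * 408^256 * 408^512 * 408^1024 * 408^2048 * 408^4096 * 408^8192 * 408^32768 = 72 (mod 653); answer 72
Part 3: R2 = 72; c = 39; a(2) = -1*(27) + 3*(39) = 90; iterating: a(2)=90, a(3)=-9, a(4)=279, a(5)=-306, a(6)=1143, a(7)=-2061, a(8)=5490, a(9)=-11673; answer -11673
Part 4: R3 = -11673; w = -6; cross terms: (-21*-17 - 32*-22)=1061, (32*40 - -5*-17)=1195, (-5*37 - -6*40)=55, (-6*21 - -8*37)=170, (-8*40 - -38*21)=478, (-38*-22 - -21*40)=1676; twice the area = |4635| = 4635; area = 4635/2; boundary points = 1 + 1 + 1 + 2 + 1 + 1 = 7; strictly interior points = area - boundary/2 + 1 = 2315; answer 2315

2315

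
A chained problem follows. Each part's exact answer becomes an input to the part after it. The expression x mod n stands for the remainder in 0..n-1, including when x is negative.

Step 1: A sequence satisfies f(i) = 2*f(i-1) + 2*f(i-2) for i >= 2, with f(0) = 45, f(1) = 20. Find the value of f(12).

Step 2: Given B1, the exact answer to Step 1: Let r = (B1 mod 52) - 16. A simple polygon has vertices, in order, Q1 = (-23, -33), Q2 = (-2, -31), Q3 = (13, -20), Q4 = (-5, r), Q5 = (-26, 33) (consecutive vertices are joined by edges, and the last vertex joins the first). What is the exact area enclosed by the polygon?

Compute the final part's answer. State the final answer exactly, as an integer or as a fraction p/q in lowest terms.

Step 1: f(2) = 2*(20) + 2*(45) = 130; iterating: f(2)=130, f(3)=300, f(4)=860, f(5)=2320, f(6)=6360, f(7)=17360, f(8)=47440, f(9)=129600, f(10)=354080, f(11)=967360, f(12)=2642880; answer 2642880
Step 2: B1 = 2642880; r = 16; cross terms: (-23*-31 - -2*-33)=647, (-2*-20 - 13*-31)=443, (13*16 - -5*-20)=108, (-5*33 - -26*16)=251, (-26*-33 - -23*33)=1617; twice the area = |3066| = 3066; area = 1533; answer 1533

1533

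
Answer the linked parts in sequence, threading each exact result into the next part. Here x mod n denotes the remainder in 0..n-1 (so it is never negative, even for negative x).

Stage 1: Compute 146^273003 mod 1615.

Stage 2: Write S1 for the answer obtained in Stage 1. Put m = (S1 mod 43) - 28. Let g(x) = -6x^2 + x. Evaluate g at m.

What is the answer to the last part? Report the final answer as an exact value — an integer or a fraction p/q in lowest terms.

-876

Stage 1: squarings mod 1615: 146^1=146, 146^2=321, 146^4=1296, 146^8=16, 146^16=256, 146^32=936, 146^64=766, 146^128=511, 146^256=1106, 146^512=681, 146^1024=256, 146^2048=936, 146^4096=766, 146^8192=511, 146^16384=1106, 146^32768=681, 146^65536=256, 146^131072=936, 146^262144=766; 146^273003 = 146^1 * 146^2 * 146^8 * 146^32 * 146^64 * 146^512 * 146^2048 * 146^8192 * 146^262144 = 1091 (mod 1615); answer 1091
Stage 2: S1 = 1091; m = -12; -6*(-12)^2 + 1*(-12)^1 = (-864) + (-12) = -876; answer -876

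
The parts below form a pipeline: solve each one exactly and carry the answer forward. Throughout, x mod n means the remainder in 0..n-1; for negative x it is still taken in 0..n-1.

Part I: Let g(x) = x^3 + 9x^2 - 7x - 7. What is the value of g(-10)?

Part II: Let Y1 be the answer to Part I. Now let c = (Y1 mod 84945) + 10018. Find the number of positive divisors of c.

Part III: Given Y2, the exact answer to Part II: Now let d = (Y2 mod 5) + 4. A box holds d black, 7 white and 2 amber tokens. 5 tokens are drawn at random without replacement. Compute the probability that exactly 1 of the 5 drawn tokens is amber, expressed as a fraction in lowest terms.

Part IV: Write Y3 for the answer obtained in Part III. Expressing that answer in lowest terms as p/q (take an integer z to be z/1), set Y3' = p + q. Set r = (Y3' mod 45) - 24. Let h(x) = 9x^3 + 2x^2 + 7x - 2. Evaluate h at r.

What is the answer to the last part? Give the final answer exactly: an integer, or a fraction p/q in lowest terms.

Part I: 1*(-10)^3 + 9*(-10)^2 - 7*(-10)^1 - 7 = (-1000) + (900) + (70) + (-7) = -37; answer -37
Part II: Y1 = -37; c = 94926; 94926 = 2 * 3 * 13 * 1217; number of divisors = (1+1) * (1+1) * (1+1) * (1+1) = 16; answer 16
Part III: Y2 = 16; d = 5; total draws C(14,5) = 2002; favorable C(2,1)*C(12,4) = 990; P = 45/91; answer 45/91
Part IV: Y3 = 45/91; threaded value p + q = 136; r = -23; 9*(-23)^3 + 2*(-23)^2 + 7*(-23)^1 - 2 = (-109503) + (1058) + (-161) + (-2) = -108608; answer -108608

-108608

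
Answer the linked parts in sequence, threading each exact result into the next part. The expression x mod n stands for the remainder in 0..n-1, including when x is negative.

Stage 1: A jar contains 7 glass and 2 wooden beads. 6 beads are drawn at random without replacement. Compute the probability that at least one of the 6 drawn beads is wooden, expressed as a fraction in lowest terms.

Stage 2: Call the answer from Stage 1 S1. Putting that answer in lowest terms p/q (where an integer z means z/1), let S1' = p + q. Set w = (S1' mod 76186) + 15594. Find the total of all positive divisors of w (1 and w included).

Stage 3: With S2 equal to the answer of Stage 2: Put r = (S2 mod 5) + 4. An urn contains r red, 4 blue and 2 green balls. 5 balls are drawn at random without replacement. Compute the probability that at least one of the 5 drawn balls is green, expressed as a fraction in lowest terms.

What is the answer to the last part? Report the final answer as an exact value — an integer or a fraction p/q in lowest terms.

Stage 1: total draws C(9,6) = 84; complement C(7,6) = 7; favorable 84 - 7 = 77; P = 11/12; answer 11/12
Stage 2: S1 = 11/12; threaded value p + q = 23; w = 15617; 15617 = 7 * 23 * 97; sigma = (1 + 7) * (1 + 23) * (1 + 97) = 8 * 24 * 98 = 18816; answer 18816
Stage 3: S2 = 18816; r = 5; total draws C(11,5) = 462; complement C(9,5) = 126; favorable 462 - 126 = 336; P = 8/11; answer 8/11

8/11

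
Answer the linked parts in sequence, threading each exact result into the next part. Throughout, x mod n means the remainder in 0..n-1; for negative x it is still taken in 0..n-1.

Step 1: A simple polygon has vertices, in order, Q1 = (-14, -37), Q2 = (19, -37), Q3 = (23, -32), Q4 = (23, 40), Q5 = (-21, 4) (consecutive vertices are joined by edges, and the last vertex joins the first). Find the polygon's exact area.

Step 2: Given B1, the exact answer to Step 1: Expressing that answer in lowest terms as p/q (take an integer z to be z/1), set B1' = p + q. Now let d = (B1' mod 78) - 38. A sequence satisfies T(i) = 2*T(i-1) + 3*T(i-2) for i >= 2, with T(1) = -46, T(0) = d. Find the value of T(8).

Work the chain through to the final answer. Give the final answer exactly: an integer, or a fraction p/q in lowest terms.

-54107

Step 1: cross terms: (-14*-37 - 19*-37)=1221, (19*-32 - 23*-37)=243, (23*40 - 23*-32)=1656, (23*4 - -21*40)=932, (-21*-37 - -14*4)=833; twice the area = |4885| = 4885; area = 4885/2; answer 4885/2
Step 2: B1 = 4885/2; threaded value p + q = 4887; d = 13; T(2) = 2*(-46) + 3*(13) = -53; iterating: T(2)=-53, T(3)=-244, T(4)=-647, T(5)=-2026, T(6)=-5993, T(7)=-18064, T(8)=-54107; answer -54107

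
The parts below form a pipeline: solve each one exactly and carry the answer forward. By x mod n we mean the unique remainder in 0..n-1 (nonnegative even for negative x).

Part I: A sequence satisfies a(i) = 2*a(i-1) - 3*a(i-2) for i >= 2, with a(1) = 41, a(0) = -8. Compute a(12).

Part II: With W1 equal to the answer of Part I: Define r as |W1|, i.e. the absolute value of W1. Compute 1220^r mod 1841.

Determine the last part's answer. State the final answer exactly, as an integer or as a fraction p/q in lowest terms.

1600

Part I: a(2) = 2*(41) - 3*(-8) = 106; iterating: a(2)=106, a(3)=89, a(4)=-140, a(5)=-547, a(6)=-674, a(7)=293, a(8)=2608, a(9)=4337, a(10)=850, a(11)=-11311, a(12)=-25172; answer -25172
Part II: W1 = -25172; r = 25172; squarings mod 1841: 1220^1=1220, 1220^2=872, 1220^4=51, 1220^8=760, 1220^16=1367, 1220^32=74, 1220^64=1794, 1220^128=368, 1220^256=1031, 1220^512=704, 1220^1024=387, 1220^2048=648, 1220^4096=156, 1220^8192=403, 1220^16384=401; 1220^25172 = 1220^4 * 1220^16 * 1220^64 * 1220^512 * 1220^8192 * 1220^16384 = 1600 (mod 1841); answer 1600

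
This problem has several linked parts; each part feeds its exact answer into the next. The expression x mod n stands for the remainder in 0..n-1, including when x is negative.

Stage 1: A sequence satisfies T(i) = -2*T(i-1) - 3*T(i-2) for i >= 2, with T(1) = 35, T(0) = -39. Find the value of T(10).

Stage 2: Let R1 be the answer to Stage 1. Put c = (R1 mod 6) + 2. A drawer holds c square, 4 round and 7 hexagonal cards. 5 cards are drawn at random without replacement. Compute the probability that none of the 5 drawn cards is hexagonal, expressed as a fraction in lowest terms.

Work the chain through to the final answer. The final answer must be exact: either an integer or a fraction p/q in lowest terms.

Stage 1: T(2) = -2*(35) - 3*(-39) = 47; iterating: T(2)=47, T(3)=-199, T(4)=257, T(5)=83, T(6)=-937, T(7)=1625, T(8)=-439, T(9)=-3997, T(10)=9311; answer 9311
Stage 2: R1 = 9311; c = 7; total draws C(18,5) = 8568; favorable C(11,5) = 462; P = 11/204; answer 11/204

11/204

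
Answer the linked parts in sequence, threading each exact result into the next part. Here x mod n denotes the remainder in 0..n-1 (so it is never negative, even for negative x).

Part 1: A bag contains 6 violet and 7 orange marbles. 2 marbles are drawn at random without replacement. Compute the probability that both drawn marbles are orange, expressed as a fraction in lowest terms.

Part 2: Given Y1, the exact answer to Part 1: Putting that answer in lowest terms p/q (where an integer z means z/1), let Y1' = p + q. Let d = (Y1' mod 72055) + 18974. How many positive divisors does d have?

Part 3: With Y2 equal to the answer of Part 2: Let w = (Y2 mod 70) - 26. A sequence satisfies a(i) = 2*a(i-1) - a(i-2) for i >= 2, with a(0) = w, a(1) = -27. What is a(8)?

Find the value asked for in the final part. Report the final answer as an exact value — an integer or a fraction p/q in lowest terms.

-62

Part 1: total draws C(13,2) = 78; favorable C(7,2) = 21; P = 7/26; answer 7/26
Part 2: Y1 = 7/26; threaded value p + q = 33; d = 19007; 19007 = 83 * 229; number of divisors = (1+1) * (1+1) = 4; answer 4
Part 3: Y2 = 4; w = -22; a(2) = 2*(-27) - 1*(-22) = -32; iterating: a(2)=-32, a(3)=-37, a(4)=-42, a(5)=-47, a(6)=-52, a(7)=-57, a(8)=-62; answer -62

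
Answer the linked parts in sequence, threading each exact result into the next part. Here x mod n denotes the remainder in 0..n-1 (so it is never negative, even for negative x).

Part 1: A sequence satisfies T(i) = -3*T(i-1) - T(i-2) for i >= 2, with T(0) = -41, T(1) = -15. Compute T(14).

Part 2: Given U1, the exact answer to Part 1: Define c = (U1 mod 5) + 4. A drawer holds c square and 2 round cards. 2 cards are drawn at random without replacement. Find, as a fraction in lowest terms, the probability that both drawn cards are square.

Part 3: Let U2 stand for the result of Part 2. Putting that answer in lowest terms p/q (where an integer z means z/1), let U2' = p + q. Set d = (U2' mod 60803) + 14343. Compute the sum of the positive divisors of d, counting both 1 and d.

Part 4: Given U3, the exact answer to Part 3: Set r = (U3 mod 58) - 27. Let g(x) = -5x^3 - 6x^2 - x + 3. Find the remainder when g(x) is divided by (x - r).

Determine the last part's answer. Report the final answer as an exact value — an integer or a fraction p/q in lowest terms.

1431

Part 1: T(2) = -3*(-15) - 1*(-41) = 86; iterating: T(2)=86, T(3)=-243, T(4)=643, T(5)=-1686, T(6)=4415, T(7)=-11559, T(8)=30262, T(9)=-79227, T(10)=207419, T(11)=-543030, T(12)=1421671, T(13)=-3721983, T(14)=9744278; answer 9744278
Part 2: U1 = 9744278; c = 7; total draws C(9,2) = 36; favorable C(7,2) = 21; P = 7/12; answer 7/12
Part 3: U2 = 7/12; threaded value p + q = 19; d = 14362; 14362 = 2 * 43 * 167; sigma = (1 + 2) * (1 + 43) * (1 + 167) = 3 * 44 * 168 = 22176; answer 22176
Part 4: U3 = 22176; r = -7; remainder = value at the root: -5*(-7)^3 - 6*(-7)^2 - 1*(-7)^1 + 3 = (1715) + (-294) + (7) + (3) = 1431; answer 1431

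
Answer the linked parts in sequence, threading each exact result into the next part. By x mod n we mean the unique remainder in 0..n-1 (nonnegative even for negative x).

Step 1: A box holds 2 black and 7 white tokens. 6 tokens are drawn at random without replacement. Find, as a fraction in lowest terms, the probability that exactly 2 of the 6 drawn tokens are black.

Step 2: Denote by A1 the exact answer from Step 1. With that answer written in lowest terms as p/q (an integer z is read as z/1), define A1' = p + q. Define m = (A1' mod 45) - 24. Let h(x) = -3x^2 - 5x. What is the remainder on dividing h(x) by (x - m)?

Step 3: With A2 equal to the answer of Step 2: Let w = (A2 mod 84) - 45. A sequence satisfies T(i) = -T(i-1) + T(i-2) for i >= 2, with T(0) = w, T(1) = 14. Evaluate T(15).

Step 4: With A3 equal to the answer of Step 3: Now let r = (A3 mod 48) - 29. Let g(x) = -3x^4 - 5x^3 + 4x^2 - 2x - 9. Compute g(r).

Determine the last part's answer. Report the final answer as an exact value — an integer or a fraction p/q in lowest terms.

Step 1: total draws C(9,6) = 84; favorable C(2,2)*C(7,4) = 35; P = 5/12; answer 5/12
Step 2: A1 = 5/12; threaded value p + q = 17; m = -7; remainder = value at the root: -3*(-7)^2 - 5*(-7)^1 = (-147) + (35) = -112; answer -112
Step 3: A2 = -112; w = 11; T(2) = -1*(14) + 1*(11) = -3; iterating: T(2)=-3, T(3)=17, T(4)=-20, T(5)=37, T(6)=-57, T(7)=94, T(8)=-151, T(9)=245, T(10)=-396, T(11)=641, T(12)=-1037, T(13)=1678, T(14)=-2715, T(15)=4393; answer 4393
Step 4: A3 = 4393; r = -4; -3*(-4)^4 - 5*(-4)^3 + 4*(-4)^2 - 2*(-4)^1 - 9 = (-768) + (320) + (64) + (8) + (-9) = -385; answer -385

-385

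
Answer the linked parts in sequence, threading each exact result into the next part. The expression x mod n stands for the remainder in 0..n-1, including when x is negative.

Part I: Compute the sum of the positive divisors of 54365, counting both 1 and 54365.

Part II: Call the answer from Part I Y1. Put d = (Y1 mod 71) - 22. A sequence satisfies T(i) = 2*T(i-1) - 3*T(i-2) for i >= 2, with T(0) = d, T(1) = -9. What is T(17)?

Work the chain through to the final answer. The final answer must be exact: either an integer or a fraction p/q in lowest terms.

156663

Part I: 54365 = 5 * 83 * 131; sigma = (1 + 5) * (1 + 83) * (1 + 131) = 6 * 84 * 132 = 66528; answer 66528
Part II: Y1 = 66528; d = -21; T(2) = 2*(-9) - 3*(-21) = 45; iterating: T(2)=45, T(3)=117, T(4)=99, T(5)=-153, T(6)=-603, T(7)=-747, T(8)=315, T(9)=2871, T(10)=4797, T(11)=981, T(12)=-12429, T(13)=-27801, T(14)=-18315, T(15)=46773, T(16)=148491, T(17)=156663; answer 156663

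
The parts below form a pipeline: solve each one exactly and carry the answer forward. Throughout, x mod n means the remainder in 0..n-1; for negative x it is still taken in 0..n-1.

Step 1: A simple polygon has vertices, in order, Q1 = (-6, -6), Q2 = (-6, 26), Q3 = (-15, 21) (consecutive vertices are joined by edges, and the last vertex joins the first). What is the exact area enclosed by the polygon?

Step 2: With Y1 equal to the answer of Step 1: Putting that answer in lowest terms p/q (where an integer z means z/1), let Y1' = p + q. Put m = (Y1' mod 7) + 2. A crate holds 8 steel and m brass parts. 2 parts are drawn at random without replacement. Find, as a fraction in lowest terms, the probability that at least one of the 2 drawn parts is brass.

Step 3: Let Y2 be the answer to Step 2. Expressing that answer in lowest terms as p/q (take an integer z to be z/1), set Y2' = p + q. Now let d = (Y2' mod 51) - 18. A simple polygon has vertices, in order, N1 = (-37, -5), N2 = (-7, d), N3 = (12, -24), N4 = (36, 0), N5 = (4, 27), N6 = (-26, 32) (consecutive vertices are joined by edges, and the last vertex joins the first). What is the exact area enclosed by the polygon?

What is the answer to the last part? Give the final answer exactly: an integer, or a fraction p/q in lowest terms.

Step 1: cross terms: (-6*26 - -6*-6)=-192, (-6*21 - -15*26)=264, (-15*-6 - -6*21)=216; twice the area = |288| = 288; area = 144; answer 144
Step 2: Y1 = 144; threaded value p + q = 145; m = 7; total draws C(15,2) = 105; complement C(8,2) = 28; favorable 105 - 28 = 77; P = 11/15; answer 11/15
Step 3: Y2 = 11/15; threaded value p + q = 26; d = 8; cross terms: (-37*8 - -7*-5)=-331, (-7*-24 - 12*8)=72, (12*0 - 36*-24)=864, (36*27 - 4*0)=972, (4*32 - -26*27)=830, (-26*-5 - -37*32)=1314; twice the area = |3721| = 3721; area = 3721/2; answer 3721/2

3721/2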